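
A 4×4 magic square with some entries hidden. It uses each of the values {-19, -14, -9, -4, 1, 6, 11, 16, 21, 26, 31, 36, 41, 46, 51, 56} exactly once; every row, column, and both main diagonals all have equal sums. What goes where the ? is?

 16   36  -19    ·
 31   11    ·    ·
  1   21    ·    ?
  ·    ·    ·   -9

The 16 entries sum to 296, so each line sums to 296/4 = 74.
The remaining cell in row 1 is (1,4) = 74 − 33 = 41.
Column 1 must total 74; the given cells sum to 48, so (4,1) = 26.
Column 2 needs 74; the known cells sum to 68, so (4,2) = 6.
Using main diagonal: 16 + 11 + (-9) + ? → (3,3) = 74 − 18 = 56.
The remaining cell in anti-diagonal is (2,3) = 74 − 88 = -14.
From row 2, 74 − (31 + 11 + (-14)) gives (2,4) = 46.
The remaining cell in row 3 is (3,4) = 74 − 78 = -4.

-4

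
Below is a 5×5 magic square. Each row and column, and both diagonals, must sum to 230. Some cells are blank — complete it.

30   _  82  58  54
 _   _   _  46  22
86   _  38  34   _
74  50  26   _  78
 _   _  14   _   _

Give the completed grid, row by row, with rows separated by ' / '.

30 6 82 58 54 / -2 94 70 46 22 / 86 62 38 34 10 / 74 50 26 2 78 / 42 18 14 90 66

Row 1 needs 230; the known cells sum to 224, so (1,2) = 6.
Row 4: 74 + 50 + 26 + 78 + ? = 230, so (4,4) = 2.
Column 3: 82 + 38 + 26 + 14 + ? = 230, so (2,3) = 70.
Column 4 must total 230; the given cells sum to 140, so (5,4) = 90.
Anti-diagonal: 54 + 46 + 38 + 50 + ? = 230, so (5,1) = 42.
Column 1 needs 230; the known cells sum to 232, so (2,1) = -2.
Row 2 needs 230; the known cells sum to 136, so (2,2) = 94.
From main diagonal, 230 − (30 + 94 + 38 + 2) gives (5,5) = 66.
Row 5 must total 230; the given cells sum to 212, so (5,2) = 18.
The remaining cell in column 2 is (3,2) = 230 − 168 = 62.
Using column 5: 54 + 22 + 78 + 66 + ? → (3,5) = 230 − 220 = 10.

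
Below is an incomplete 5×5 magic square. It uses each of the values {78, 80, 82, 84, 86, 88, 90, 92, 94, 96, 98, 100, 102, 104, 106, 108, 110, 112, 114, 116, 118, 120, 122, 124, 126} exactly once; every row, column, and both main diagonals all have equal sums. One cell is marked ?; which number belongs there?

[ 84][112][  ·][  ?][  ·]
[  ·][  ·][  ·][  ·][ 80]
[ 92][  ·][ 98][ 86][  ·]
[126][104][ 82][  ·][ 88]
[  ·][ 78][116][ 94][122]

118

The 25 entries sum to 2550, so each line sums to 2550/5 = 510.
Using row 4: 126 + 104 + 82 + 88 + ? → (4,4) = 510 − 400 = 110.
Row 5: 78 + 116 + 94 + 122 + ? = 510, so (5,1) = 100.
Using column 1: 84 + 92 + 126 + 100 + ? → (2,1) = 510 − 402 = 108.
Main diagonal: 84 + 98 + 110 + 122 + ? = 510, so (2,2) = 96.
Using column 2: 112 + 96 + 104 + 78 + ? → (3,2) = 510 − 390 = 120.
From row 3, 510 − (92 + 120 + 98 + 86) gives (3,5) = 114.
The remaining cell in column 5 is (1,5) = 510 − 404 = 106.
Anti-diagonal must total 510; the given cells sum to 408, so (2,4) = 102.
From row 2, 510 − (108 + 96 + 102 + 80) gives (2,3) = 124.
The remaining cell in column 3 is (1,3) = 510 − 420 = 90.
The remaining cell in column 4 is (1,4) = 510 − 392 = 118.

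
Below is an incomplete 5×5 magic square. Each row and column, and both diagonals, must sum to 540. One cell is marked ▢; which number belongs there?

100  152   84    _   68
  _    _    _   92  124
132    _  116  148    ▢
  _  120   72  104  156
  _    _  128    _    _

The remaining cell in row 1 is (1,4) = 540 − 404 = 136.
Row 4 needs 540; the known cells sum to 452, so (4,1) = 88.
Column 3 must total 540; the given cells sum to 400, so (2,3) = 140.
The remaining cell in column 4 is (5,4) = 540 − 480 = 60.
Using anti-diagonal: 68 + 92 + 116 + 120 + ? → (5,1) = 540 − 396 = 144.
Column 1: 100 + 132 + 88 + 144 + ? = 540, so (2,1) = 76.
The remaining cell in row 2 is (2,2) = 540 − 432 = 108.
Main diagonal must total 540; the given cells sum to 428, so (5,5) = 112.
From row 5, 540 − (144 + 128 + 60 + 112) gives (5,2) = 96.
Column 2: 152 + 108 + 120 + 96 + ? = 540, so (3,2) = 64.
Column 5 needs 540; the known cells sum to 460, so (3,5) = 80.

80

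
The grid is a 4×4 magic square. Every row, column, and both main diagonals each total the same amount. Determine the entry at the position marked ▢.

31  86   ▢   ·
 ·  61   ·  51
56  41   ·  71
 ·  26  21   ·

Column 2 is complete and sums to 214; that is the magic constant.
Using row 3: 56 + 41 + 71 + ? → (3,3) = 214 − 168 = 46.
Main diagonal must total 214; the given cells sum to 138, so (4,4) = 76.
Row 4: 26 + 21 + 76 + ? = 214, so (4,1) = 91.
From column 1, 214 − (31 + 56 + 91) gives (2,1) = 36.
Column 4 must total 214; the given cells sum to 198, so (1,4) = 16.
From anti-diagonal, 214 − (16 + 41 + 91) gives (2,3) = 66.
Using row 1: 31 + 86 + 16 + ? → (1,3) = 214 − 133 = 81.

81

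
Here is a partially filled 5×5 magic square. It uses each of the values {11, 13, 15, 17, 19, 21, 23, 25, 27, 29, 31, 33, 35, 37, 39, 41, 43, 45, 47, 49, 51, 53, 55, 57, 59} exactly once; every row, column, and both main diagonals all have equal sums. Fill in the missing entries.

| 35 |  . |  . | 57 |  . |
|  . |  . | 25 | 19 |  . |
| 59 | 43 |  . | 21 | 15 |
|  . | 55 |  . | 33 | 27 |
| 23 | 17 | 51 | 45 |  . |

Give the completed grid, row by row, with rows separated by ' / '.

The 25 entries sum to 875, so each line sums to 875/5 = 175.
Row 3 needs 175; the known cells sum to 138, so (3,3) = 37.
Row 5 needs 175; the known cells sum to 136, so (5,5) = 39.
From main diagonal, 175 − (35 + 37 + 33 + 39) gives (2,2) = 31.
Anti-diagonal must total 175; the given cells sum to 134, so (1,5) = 41.
Column 2 must total 175; the given cells sum to 146, so (1,2) = 29.
From column 5, 175 − (41 + 15 + 27 + 39) gives (2,5) = 53.
Row 1 must total 175; the given cells sum to 162, so (1,3) = 13.
The remaining cell in row 2 is (2,1) = 175 − 128 = 47.
Column 1 must total 175; the given cells sum to 164, so (4,1) = 11.
From column 3, 175 − (13 + 25 + 37 + 51) gives (4,3) = 49.

35 29 13 57 41 / 47 31 25 19 53 / 59 43 37 21 15 / 11 55 49 33 27 / 23 17 51 45 39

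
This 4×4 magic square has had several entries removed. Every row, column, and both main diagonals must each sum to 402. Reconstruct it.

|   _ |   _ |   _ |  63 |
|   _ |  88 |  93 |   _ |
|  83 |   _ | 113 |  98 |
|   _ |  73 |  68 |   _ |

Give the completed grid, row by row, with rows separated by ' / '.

78 133 128 63 / 103 88 93 118 / 83 108 113 98 / 138 73 68 123

Row 3 needs 402; the known cells sum to 294, so (3,2) = 108.
From column 2, 402 − (88 + 108 + 73) gives (1,2) = 133.
Using column 3: 93 + 113 + 68 + ? → (1,3) = 402 − 274 = 128.
From anti-diagonal, 402 − (63 + 93 + 108) gives (4,1) = 138.
Row 1 must total 402; the given cells sum to 324, so (1,1) = 78.
Row 4: 138 + 73 + 68 + ? = 402, so (4,4) = 123.
Column 1: 78 + 83 + 138 + ? = 402, so (2,1) = 103.
Using column 4: 63 + 98 + 123 + ? → (2,4) = 402 − 284 = 118.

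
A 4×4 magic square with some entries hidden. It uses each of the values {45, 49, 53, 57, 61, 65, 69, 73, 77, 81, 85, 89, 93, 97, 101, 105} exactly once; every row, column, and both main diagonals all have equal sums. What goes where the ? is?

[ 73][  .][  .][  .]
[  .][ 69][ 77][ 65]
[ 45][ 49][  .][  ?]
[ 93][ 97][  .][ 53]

101

The 16 entries sum to 1200, so each line sums to 1200/4 = 300.
From row 2, 300 − (69 + 77 + 65) gives (2,1) = 89.
The remaining cell in row 4 is (4,3) = 300 − 243 = 57.
The remaining cell in column 2 is (1,2) = 300 − 215 = 85.
Main diagonal needs 300; the known cells sum to 195, so (3,3) = 105.
Anti-diagonal: 77 + 49 + 93 + ? = 300, so (1,4) = 81.
From row 1, 300 − (73 + 85 + 81) gives (1,3) = 61.
The remaining cell in row 3 is (3,4) = 300 − 199 = 101.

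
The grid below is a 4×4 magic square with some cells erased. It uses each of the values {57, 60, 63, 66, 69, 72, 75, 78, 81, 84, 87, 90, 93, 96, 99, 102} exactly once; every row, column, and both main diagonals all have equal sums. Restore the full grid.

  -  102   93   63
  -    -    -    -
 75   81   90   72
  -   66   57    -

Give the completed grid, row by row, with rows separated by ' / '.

60 102 93 63 / 87 69 78 84 / 75 81 90 72 / 96 66 57 99

The 16 entries sum to 1272, so each line sums to 1272/4 = 318.
The remaining cell in row 1 is (1,1) = 318 − 258 = 60.
From column 2, 318 − (102 + 81 + 66) gives (2,2) = 69.
From column 3, 318 − (93 + 90 + 57) gives (2,3) = 78.
The remaining cell in main diagonal is (4,4) = 318 − 219 = 99.
The remaining cell in anti-diagonal is (4,1) = 318 − 222 = 96.
Column 1 needs 318; the known cells sum to 231, so (2,1) = 87.
The remaining cell in column 4 is (2,4) = 318 − 234 = 84.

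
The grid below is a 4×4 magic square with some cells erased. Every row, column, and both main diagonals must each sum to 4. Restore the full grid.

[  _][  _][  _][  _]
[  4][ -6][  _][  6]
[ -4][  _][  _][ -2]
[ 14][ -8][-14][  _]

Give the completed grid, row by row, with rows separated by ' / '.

-10 16 10 -12 / 4 -6 0 6 / -4 2 8 -2 / 14 -8 -14 12

Row 2 needs 4; the known cells sum to 4, so (2,3) = 0.
From row 4, 4 − (14 + (-8) + (-14)) gives (4,4) = 12.
Column 1: 4 + (-4) + 14 + ? = 4, so (1,1) = -10.
The remaining cell in column 4 is (1,4) = 4 − 16 = -12.
Main diagonal must total 4; the given cells sum to -4, so (3,3) = 8.
Anti-diagonal: -12 + 0 + 14 + ? = 4, so (3,2) = 2.
Column 2: -6 + 2 + (-8) + ? = 4, so (1,2) = 16.
Column 3 must total 4; the given cells sum to -6, so (1,3) = 10.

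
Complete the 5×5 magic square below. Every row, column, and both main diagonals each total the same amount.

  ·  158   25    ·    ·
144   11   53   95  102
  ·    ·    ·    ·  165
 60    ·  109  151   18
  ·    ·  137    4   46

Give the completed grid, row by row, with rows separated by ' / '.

116 158 25 32 74 / 144 11 53 95 102 / -3 39 81 123 165 / 60 67 109 151 18 / 88 130 137 4 46

Row 2 is already complete: 144 + 11 + 53 + 95 + 102 = 405, so that is the magic constant.
Row 4 needs 405; the known cells sum to 338, so (4,2) = 67.
Column 3 must total 405; the given cells sum to 324, so (3,3) = 81.
Column 5 needs 405; the known cells sum to 331, so (1,5) = 74.
Main diagonal: 11 + 81 + 151 + 46 + ? = 405, so (1,1) = 116.
The remaining cell in anti-diagonal is (5,1) = 405 − 317 = 88.
Row 1: 116 + 158 + 25 + 74 + ? = 405, so (1,4) = 32.
Row 5 must total 405; the given cells sum to 275, so (5,2) = 130.
Column 1 needs 405; the known cells sum to 408, so (3,1) = -3.
Column 2 must total 405; the given cells sum to 366, so (3,2) = 39.
Column 4 must total 405; the given cells sum to 282, so (3,4) = 123.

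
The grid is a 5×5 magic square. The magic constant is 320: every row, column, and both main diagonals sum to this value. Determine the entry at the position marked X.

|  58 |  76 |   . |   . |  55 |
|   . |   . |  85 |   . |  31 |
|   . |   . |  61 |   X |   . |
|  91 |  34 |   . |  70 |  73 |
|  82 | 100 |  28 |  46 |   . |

Row 4 must total 320; the given cells sum to 268, so (4,3) = 52.
The remaining cell in row 5 is (5,5) = 320 − 256 = 64.
Column 3 must total 320; the given cells sum to 226, so (1,3) = 94.
The remaining cell in column 5 is (3,5) = 320 − 223 = 97.
Main diagonal: 58 + 61 + 70 + 64 + ? = 320, so (2,2) = 67.
Anti-diagonal must total 320; the given cells sum to 232, so (2,4) = 88.
From row 1, 320 − (58 + 76 + 94 + 55) gives (1,4) = 37.
Row 2: 67 + 85 + 88 + 31 + ? = 320, so (2,1) = 49.
Using column 1: 58 + 49 + 91 + 82 + ? → (3,1) = 320 − 280 = 40.
Using column 2: 76 + 67 + 34 + 100 + ? → (3,2) = 320 − 277 = 43.
The remaining cell in column 4 is (3,4) = 320 − 241 = 79.

79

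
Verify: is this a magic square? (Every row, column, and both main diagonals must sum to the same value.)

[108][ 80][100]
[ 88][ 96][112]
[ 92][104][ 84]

Row 1: 108 + 80 + 100 = 288.
Row 2: 88 + 96 + 112 = 296.
Row 3: 92 + 104 + 84 = 280.
Column 1: 108 + 88 + 92 = 288.
Column 2: 80 + 96 + 104 = 280.
Column 3: 100 + 112 + 84 = 296.
Main diagonal: 108 + 96 + 84 = 288.
Anti-diagonal: 100 + 96 + 92 = 288.

No — column 1 sums to 288 but row 2 sums to 296.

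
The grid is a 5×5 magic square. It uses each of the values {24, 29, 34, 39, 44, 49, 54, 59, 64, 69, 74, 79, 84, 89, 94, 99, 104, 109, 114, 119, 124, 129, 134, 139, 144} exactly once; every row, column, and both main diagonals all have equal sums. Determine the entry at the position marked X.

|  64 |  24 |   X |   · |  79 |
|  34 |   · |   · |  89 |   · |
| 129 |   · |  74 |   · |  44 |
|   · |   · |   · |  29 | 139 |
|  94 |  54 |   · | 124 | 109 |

The 25 entries sum to 2100, so each line sums to 2100/5 = 420.
Row 5 needs 420; the known cells sum to 381, so (5,3) = 39.
Column 1: 64 + 34 + 129 + 94 + ? = 420, so (4,1) = 99.
Column 5 must total 420; the given cells sum to 371, so (2,5) = 49.
From main diagonal, 420 − (64 + 74 + 29 + 109) gives (2,2) = 144.
Anti-diagonal must total 420; the given cells sum to 336, so (4,2) = 84.
Row 2 needs 420; the known cells sum to 316, so (2,3) = 104.
From row 4, 420 − (99 + 84 + 29 + 139) gives (4,3) = 69.
The remaining cell in column 2 is (3,2) = 420 − 306 = 114.
Column 3 needs 420; the known cells sum to 286, so (1,3) = 134.

134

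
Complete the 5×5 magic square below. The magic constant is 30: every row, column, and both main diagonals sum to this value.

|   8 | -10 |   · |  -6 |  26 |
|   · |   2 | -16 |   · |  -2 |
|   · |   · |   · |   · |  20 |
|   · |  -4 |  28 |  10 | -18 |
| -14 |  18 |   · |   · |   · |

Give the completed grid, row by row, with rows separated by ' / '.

Row 1 needs 30; the known cells sum to 18, so (1,3) = 12.
Row 4 must total 30; the given cells sum to 16, so (4,1) = 14.
Column 2: -10 + 2 + (-4) + 18 + ? = 30, so (3,2) = 24.
Using column 5: 26 + (-2) + 20 + (-18) + ? → (5,5) = 30 − 26 = 4.
Main diagonal: 8 + 2 + 10 + 4 + ? = 30, so (3,3) = 6.
The remaining cell in anti-diagonal is (2,4) = 30 − 14 = 16.
From row 2, 30 − (2 + (-16) + 16 + (-2)) gives (2,1) = 30.
Column 1: 8 + 30 + 14 + (-14) + ? = 30, so (3,1) = -8.
Column 3: 12 + (-16) + 6 + 28 + ? = 30, so (5,3) = 0.
The remaining cell in row 3 is (3,4) = 30 − 42 = -12.
Using row 5: -14 + 18 + 0 + 4 + ? → (5,4) = 30 − 8 = 22.

8 -10 12 -6 26 / 30 2 -16 16 -2 / -8 24 6 -12 20 / 14 -4 28 10 -18 / -14 18 0 22 4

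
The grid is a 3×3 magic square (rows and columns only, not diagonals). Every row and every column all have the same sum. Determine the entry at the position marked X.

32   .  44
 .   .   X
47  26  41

Row 3 is complete and sums to 114; that is the magic constant.
Row 1: 32 + 44 + ? = 114, so (1,2) = 38.
Using column 1: 32 + 47 + ? → (2,1) = 114 − 79 = 35.
Column 2 must total 114; the given cells sum to 64, so (2,2) = 50.
Column 3: 44 + 41 + ? = 114, so (2,3) = 29.

29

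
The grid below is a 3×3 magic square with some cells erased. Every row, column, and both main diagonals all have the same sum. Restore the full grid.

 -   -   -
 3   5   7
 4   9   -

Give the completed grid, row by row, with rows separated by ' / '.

Row 2 is already complete: 3 + 5 + 7 = 15, so that is the magic constant.
Row 3: 4 + 9 + ? = 15, so (3,3) = 2.
Column 1: 3 + 4 + ? = 15, so (1,1) = 8.
Column 2: 5 + 9 + ? = 15, so (1,2) = 1.
From column 3, 15 − (7 + 2) gives (1,3) = 6.

8 1 6 / 3 5 7 / 4 9 2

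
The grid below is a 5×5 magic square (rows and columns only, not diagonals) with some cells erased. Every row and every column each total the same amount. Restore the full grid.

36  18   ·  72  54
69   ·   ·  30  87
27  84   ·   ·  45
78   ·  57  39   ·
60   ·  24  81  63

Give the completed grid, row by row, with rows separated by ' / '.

Column 1 is already complete: 36 + 69 + 27 + 78 + 60 = 270, so that is the magic constant.
The remaining cell in row 1 is (1,3) = 270 − 180 = 90.
Row 5 must total 270; the given cells sum to 228, so (5,2) = 42.
Column 4 needs 270; the known cells sum to 222, so (3,4) = 48.
Column 5: 54 + 87 + 45 + 63 + ? = 270, so (4,5) = 21.
Row 3 needs 270; the known cells sum to 204, so (3,3) = 66.
Row 4 needs 270; the known cells sum to 195, so (4,2) = 75.
Column 2 needs 270; the known cells sum to 219, so (2,2) = 51.
Using column 3: 90 + 66 + 57 + 24 + ? → (2,3) = 270 − 237 = 33.

36 18 90 72 54 / 69 51 33 30 87 / 27 84 66 48 45 / 78 75 57 39 21 / 60 42 24 81 63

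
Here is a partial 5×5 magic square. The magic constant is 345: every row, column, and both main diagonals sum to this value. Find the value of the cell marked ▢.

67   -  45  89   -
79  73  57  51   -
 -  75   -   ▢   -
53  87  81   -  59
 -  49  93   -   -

63

Row 2 must total 345; the given cells sum to 260, so (2,5) = 85.
Using row 4: 53 + 87 + 81 + 59 + ? → (4,4) = 345 − 280 = 65.
The remaining cell in column 2 is (1,2) = 345 − 284 = 61.
Column 3 needs 345; the known cells sum to 276, so (3,3) = 69.
The remaining cell in main diagonal is (5,5) = 345 − 274 = 71.
Row 1 needs 345; the known cells sum to 262, so (1,5) = 83.
Column 5 needs 345; the known cells sum to 298, so (3,5) = 47.
Anti-diagonal: 83 + 51 + 69 + 87 + ? = 345, so (5,1) = 55.
From row 5, 345 − (55 + 49 + 93 + 71) gives (5,4) = 77.
Column 1 needs 345; the known cells sum to 254, so (3,1) = 91.
The remaining cell in column 4 is (3,4) = 345 − 282 = 63.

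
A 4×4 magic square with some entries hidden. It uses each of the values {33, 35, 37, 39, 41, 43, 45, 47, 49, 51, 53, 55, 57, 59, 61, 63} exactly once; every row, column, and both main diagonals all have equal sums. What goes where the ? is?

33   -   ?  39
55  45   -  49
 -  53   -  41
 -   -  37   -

The 16 entries sum to 768, so each line sums to 768/4 = 192.
Row 2 must total 192; the given cells sum to 149, so (2,3) = 43.
Column 4 needs 192; the known cells sum to 129, so (4,4) = 63.
The remaining cell in main diagonal is (3,3) = 192 − 141 = 51.
The remaining cell in anti-diagonal is (4,1) = 192 − 135 = 57.
The remaining cell in row 3 is (3,1) = 192 − 145 = 47.
From row 4, 192 − (57 + 37 + 63) gives (4,2) = 35.
Column 2 must total 192; the given cells sum to 133, so (1,2) = 59.
Column 3 must total 192; the given cells sum to 131, so (1,3) = 61.

61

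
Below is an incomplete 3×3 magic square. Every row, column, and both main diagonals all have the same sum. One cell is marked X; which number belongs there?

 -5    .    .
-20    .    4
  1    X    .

Column 1 is complete and sums to -24; that is the magic constant.
Row 2 must total -24; the given cells sum to -16, so (2,2) = -8.
From main diagonal, -24 − (-5 + (-8)) gives (3,3) = -11.
Anti-diagonal: -8 + 1 + ? = -24, so (1,3) = -17.
Row 1: -5 + (-17) + ? = -24, so (1,2) = -2.
Using row 3: 1 + (-11) + ? → (3,2) = -24 − (-10) = -14.

-14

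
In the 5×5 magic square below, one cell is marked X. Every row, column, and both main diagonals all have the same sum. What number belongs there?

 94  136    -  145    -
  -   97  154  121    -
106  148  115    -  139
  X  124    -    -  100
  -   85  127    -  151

Column 2 is complete and sums to 590; that is the magic constant.
The remaining cell in row 3 is (3,4) = 590 − 508 = 82.
Using main diagonal: 94 + 97 + 115 + 151 + ? → (4,4) = 590 − 457 = 133.
Column 4: 145 + 121 + 82 + 133 + ? = 590, so (5,4) = 109.
From row 5, 590 − (85 + 127 + 109 + 151) gives (5,1) = 118.
From anti-diagonal, 590 − (121 + 115 + 124 + 118) gives (1,5) = 112.
Row 1: 94 + 136 + 145 + 112 + ? = 590, so (1,3) = 103.
Column 3 must total 590; the given cells sum to 499, so (4,3) = 91.
Column 5 must total 590; the given cells sum to 502, so (2,5) = 88.
From row 2, 590 − (97 + 154 + 121 + 88) gives (2,1) = 130.
Row 4 must total 590; the given cells sum to 448, so (4,1) = 142.

142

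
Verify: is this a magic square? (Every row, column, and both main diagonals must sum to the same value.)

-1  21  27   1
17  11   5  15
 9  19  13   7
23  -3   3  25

Row 1: -1 + 21 + 27 + 1 = 48.
Row 2: 17 + 11 + 5 + 15 = 48.
Row 3: 9 + 19 + 13 + 7 = 48.
Row 4: 23 + (-3) + 3 + 25 = 48.
Column 1: -1 + 17 + 9 + 23 = 48.
Column 2: 21 + 11 + 19 + (-3) = 48.
Column 3: 27 + 5 + 13 + 3 = 48.
Column 4: 1 + 15 + 7 + 25 = 48.
Main diagonal: -1 + 11 + 13 + 25 = 48.
Anti-diagonal: 1 + 5 + 19 + 23 = 48.
All lines sum to 48.

Yes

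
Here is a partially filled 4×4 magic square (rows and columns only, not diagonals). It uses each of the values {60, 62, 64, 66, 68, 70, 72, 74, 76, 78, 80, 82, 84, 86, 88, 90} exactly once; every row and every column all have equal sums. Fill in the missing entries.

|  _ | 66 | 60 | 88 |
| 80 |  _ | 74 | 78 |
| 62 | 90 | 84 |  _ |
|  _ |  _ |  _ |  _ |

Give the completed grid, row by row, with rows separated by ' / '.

86 66 60 88 / 80 68 74 78 / 62 90 84 64 / 72 76 82 70

The 16 entries sum to 1200, so each line sums to 1200/4 = 300.
The remaining cell in row 1 is (1,1) = 300 − 214 = 86.
From row 2, 300 − (80 + 74 + 78) gives (2,2) = 68.
Row 3 must total 300; the given cells sum to 236, so (3,4) = 64.
The remaining cell in column 1 is (4,1) = 300 − 228 = 72.
From column 2, 300 − (66 + 68 + 90) gives (4,2) = 76.
Column 3: 60 + 74 + 84 + ? = 300, so (4,3) = 82.
The remaining cell in column 4 is (4,4) = 300 − 230 = 70.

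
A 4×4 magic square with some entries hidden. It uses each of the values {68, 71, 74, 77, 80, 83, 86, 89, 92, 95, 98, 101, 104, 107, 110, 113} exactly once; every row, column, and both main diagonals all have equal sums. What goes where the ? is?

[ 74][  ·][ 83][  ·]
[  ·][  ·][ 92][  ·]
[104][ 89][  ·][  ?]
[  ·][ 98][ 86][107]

The 16 entries sum to 1448, so each line sums to 1448/4 = 362.
Row 4 must total 362; the given cells sum to 291, so (4,1) = 71.
The remaining cell in column 1 is (2,1) = 362 − 249 = 113.
From column 3, 362 − (83 + 92 + 86) gives (3,3) = 101.
The remaining cell in main diagonal is (2,2) = 362 − 282 = 80.
Using anti-diagonal: 92 + 89 + 71 + ? → (1,4) = 362 − 252 = 110.
Row 1: 74 + 83 + 110 + ? = 362, so (1,2) = 95.
Row 2 must total 362; the given cells sum to 285, so (2,4) = 77.
Row 3: 104 + 89 + 101 + ? = 362, so (3,4) = 68.

68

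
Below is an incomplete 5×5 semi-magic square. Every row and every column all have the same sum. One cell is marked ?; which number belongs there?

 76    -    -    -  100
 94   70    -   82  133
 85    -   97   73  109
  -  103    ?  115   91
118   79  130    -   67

64

Column 5 is complete and sums to 500; that is the magic constant.
The remaining cell in row 2 is (2,3) = 500 − 379 = 121.
Using row 3: 85 + 97 + 73 + 109 + ? → (3,2) = 500 − 364 = 136.
Using row 5: 118 + 79 + 130 + 67 + ? → (5,4) = 500 − 394 = 106.
From column 1, 500 − (76 + 94 + 85 + 118) gives (4,1) = 127.
Column 2: 70 + 136 + 103 + 79 + ? = 500, so (1,2) = 112.
Using column 4: 82 + 73 + 115 + 106 + ? → (1,4) = 500 − 376 = 124.
Row 1 must total 500; the given cells sum to 412, so (1,3) = 88.
Row 4 must total 500; the given cells sum to 436, so (4,3) = 64.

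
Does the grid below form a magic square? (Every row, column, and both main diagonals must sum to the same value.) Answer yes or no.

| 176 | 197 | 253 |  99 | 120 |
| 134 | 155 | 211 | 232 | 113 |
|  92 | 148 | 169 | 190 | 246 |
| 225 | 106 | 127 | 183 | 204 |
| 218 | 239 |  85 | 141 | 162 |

Yes

Row 1: 176 + 197 + 253 + 99 + 120 = 845.
Row 2: 134 + 155 + 211 + 232 + 113 = 845.
Row 3: 92 + 148 + 169 + 190 + 246 = 845.
Row 4: 225 + 106 + 127 + 183 + 204 = 845.
Row 5: 218 + 239 + 85 + 141 + 162 = 845.
Column 1: 176 + 134 + 92 + 225 + 218 = 845.
Column 2: 197 + 155 + 148 + 106 + 239 = 845.
Column 3: 253 + 211 + 169 + 127 + 85 = 845.
Column 4: 99 + 232 + 190 + 183 + 141 = 845.
Column 5: 120 + 113 + 246 + 204 + 162 = 845.
Main diagonal: 176 + 155 + 169 + 183 + 162 = 845.
Anti-diagonal: 120 + 232 + 169 + 106 + 218 = 845.
All lines sum to 845.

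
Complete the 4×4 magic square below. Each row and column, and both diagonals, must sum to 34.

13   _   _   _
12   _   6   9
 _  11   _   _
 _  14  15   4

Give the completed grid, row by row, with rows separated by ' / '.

13 2 3 16 / 12 7 6 9 / 8 11 10 5 / 1 14 15 4

The remaining cell in row 2 is (2,2) = 34 − 27 = 7.
The remaining cell in row 4 is (4,1) = 34 − 33 = 1.
Column 1 needs 34; the known cells sum to 26, so (3,1) = 8.
Column 2 must total 34; the given cells sum to 32, so (1,2) = 2.
Using main diagonal: 13 + 7 + 4 + ? → (3,3) = 34 − 24 = 10.
Using anti-diagonal: 6 + 11 + 1 + ? → (1,4) = 34 − 18 = 16.
From row 1, 34 − (13 + 2 + 16) gives (1,3) = 3.
Using row 3: 8 + 11 + 10 + ? → (3,4) = 34 − 29 = 5.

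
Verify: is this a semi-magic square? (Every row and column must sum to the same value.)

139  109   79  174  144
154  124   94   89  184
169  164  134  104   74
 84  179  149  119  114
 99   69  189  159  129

Row 1: 139 + 109 + 79 + 174 + 144 = 645.
Row 2: 154 + 124 + 94 + 89 + 184 = 645.
Row 3: 169 + 164 + 134 + 104 + 74 = 645.
Row 4: 84 + 179 + 149 + 119 + 114 = 645.
Row 5: 99 + 69 + 189 + 159 + 129 = 645.
Column 1: 139 + 154 + 169 + 84 + 99 = 645.
Column 2: 109 + 124 + 164 + 179 + 69 = 645.
Column 3: 79 + 94 + 134 + 149 + 189 = 645.
Column 4: 174 + 89 + 104 + 119 + 159 = 645.
Column 5: 144 + 184 + 74 + 114 + 129 = 645.
All lines sum to 645.

Yes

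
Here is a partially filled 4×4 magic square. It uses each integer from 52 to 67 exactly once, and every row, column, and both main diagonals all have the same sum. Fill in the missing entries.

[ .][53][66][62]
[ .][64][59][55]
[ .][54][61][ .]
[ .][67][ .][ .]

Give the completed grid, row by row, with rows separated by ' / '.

57 53 66 62 / 60 64 59 55 / 58 54 61 65 / 63 67 52 56

The entries are 52 through 67, which sum to 952, so each line sums to 952/4 = 238.
The remaining cell in row 1 is (1,1) = 238 − 181 = 57.
Row 2 needs 238; the known cells sum to 178, so (2,1) = 60.
Column 3 needs 238; the known cells sum to 186, so (4,3) = 52.
The remaining cell in main diagonal is (4,4) = 238 − 182 = 56.
The remaining cell in anti-diagonal is (4,1) = 238 − 175 = 63.
Using column 1: 57 + 60 + 63 + ? → (3,1) = 238 − 180 = 58.
Using column 4: 62 + 55 + 56 + ? → (3,4) = 238 − 173 = 65.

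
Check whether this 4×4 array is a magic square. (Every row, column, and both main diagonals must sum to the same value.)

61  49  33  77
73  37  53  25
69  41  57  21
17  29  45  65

Row 1: 61 + 49 + 33 + 77 = 220.
Row 2: 73 + 37 + 53 + 25 = 188.
Row 3: 69 + 41 + 57 + 21 = 188.
Row 4: 17 + 29 + 45 + 65 = 156.
Column 1: 61 + 73 + 69 + 17 = 220.
Column 2: 49 + 37 + 41 + 29 = 156.
Column 3: 33 + 53 + 57 + 45 = 188.
Column 4: 77 + 25 + 21 + 65 = 188.
Main diagonal: 61 + 37 + 57 + 65 = 220.
Anti-diagonal: 77 + 53 + 41 + 17 = 188.

No — column 1 sums to 220 but column 2 sums to 156.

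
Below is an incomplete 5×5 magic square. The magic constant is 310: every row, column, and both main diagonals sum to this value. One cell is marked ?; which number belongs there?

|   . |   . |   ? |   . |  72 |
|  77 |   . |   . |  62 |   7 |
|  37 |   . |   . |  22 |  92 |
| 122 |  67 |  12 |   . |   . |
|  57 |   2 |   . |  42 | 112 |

From row 5, 310 − (57 + 2 + 42 + 112) gives (5,3) = 97.
Column 1 needs 310; the known cells sum to 293, so (1,1) = 17.
Using column 5: 72 + 7 + 92 + 112 + ? → (4,5) = 310 − 283 = 27.
Anti-diagonal needs 310; the known cells sum to 258, so (3,3) = 52.
Row 3: 37 + 52 + 22 + 92 + ? = 310, so (3,2) = 107.
The remaining cell in row 4 is (4,4) = 310 − 228 = 82.
The remaining cell in column 4 is (1,4) = 310 − 208 = 102.
Main diagonal: 17 + 52 + 82 + 112 + ? = 310, so (2,2) = 47.
Row 2 needs 310; the known cells sum to 193, so (2,3) = 117.
Column 2 needs 310; the known cells sum to 223, so (1,2) = 87.
Using column 3: 117 + 52 + 12 + 97 + ? → (1,3) = 310 − 278 = 32.

32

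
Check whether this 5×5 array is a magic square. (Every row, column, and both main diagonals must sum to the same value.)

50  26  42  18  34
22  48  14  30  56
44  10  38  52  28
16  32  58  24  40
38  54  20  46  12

No — column 2 sums to 170 but row 3 sums to 172.

Row 1: 50 + 26 + 42 + 18 + 34 = 170.
Row 2: 22 + 48 + 14 + 30 + 56 = 170.
Row 3: 44 + 10 + 38 + 52 + 28 = 172.
Row 4: 16 + 32 + 58 + 24 + 40 = 170.
Row 5: 38 + 54 + 20 + 46 + 12 = 170.
Column 1: 50 + 22 + 44 + 16 + 38 = 170.
Column 2: 26 + 48 + 10 + 32 + 54 = 170.
Column 3: 42 + 14 + 38 + 58 + 20 = 172.
Column 4: 18 + 30 + 52 + 24 + 46 = 170.
Column 5: 34 + 56 + 28 + 40 + 12 = 170.
Main diagonal: 50 + 48 + 38 + 24 + 12 = 172.
Anti-diagonal: 34 + 30 + 38 + 32 + 38 = 172.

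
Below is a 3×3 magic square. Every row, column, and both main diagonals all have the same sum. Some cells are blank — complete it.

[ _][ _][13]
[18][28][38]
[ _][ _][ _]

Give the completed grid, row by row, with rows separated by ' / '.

Row 2 is already complete: 18 + 28 + 38 = 84, so that is the magic constant.
The remaining cell in column 3 is (3,3) = 84 − 51 = 33.
Main diagonal needs 84; the known cells sum to 61, so (1,1) = 23.
From anti-diagonal, 84 − (13 + 28) gives (3,1) = 43.
Using row 1: 23 + 13 + ? → (1,2) = 84 − 36 = 48.
Row 3 needs 84; the known cells sum to 76, so (3,2) = 8.

23 48 13 / 18 28 38 / 43 8 33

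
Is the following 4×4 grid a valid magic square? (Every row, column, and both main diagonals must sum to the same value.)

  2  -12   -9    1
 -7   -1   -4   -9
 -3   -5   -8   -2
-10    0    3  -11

No — column 4 sums to -21 but column 2 sums to -18.

Row 1: 2 + (-12) + (-9) + 1 = -18.
Row 2: -7 + (-1) + (-4) + (-9) = -21.
Row 3: -3 + (-5) + (-8) + (-2) = -18.
Row 4: -10 + 0 + 3 + (-11) = -18.
Column 1: 2 + (-7) + (-3) + (-10) = -18.
Column 2: -12 + (-1) + (-5) + 0 = -18.
Column 3: -9 + (-4) + (-8) + 3 = -18.
Column 4: 1 + (-9) + (-2) + (-11) = -21.
Main diagonal: 2 + (-1) + (-8) + (-11) = -18.
Anti-diagonal: 1 + (-4) + (-5) + (-10) = -18.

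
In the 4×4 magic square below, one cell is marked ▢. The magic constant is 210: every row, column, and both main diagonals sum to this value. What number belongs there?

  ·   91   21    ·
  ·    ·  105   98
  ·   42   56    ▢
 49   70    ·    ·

35

Column 2 must total 210; the given cells sum to 203, so (2,2) = 7.
From column 3, 210 − (21 + 105 + 56) gives (4,3) = 28.
Using anti-diagonal: 105 + 42 + 49 + ? → (1,4) = 210 − 196 = 14.
Row 1: 91 + 21 + 14 + ? = 210, so (1,1) = 84.
Row 2 must total 210; the given cells sum to 210, so (2,1) = 0.
The remaining cell in row 4 is (4,4) = 210 − 147 = 63.
Column 1: 84 + 0 + 49 + ? = 210, so (3,1) = 77.
The remaining cell in column 4 is (3,4) = 210 − 175 = 35.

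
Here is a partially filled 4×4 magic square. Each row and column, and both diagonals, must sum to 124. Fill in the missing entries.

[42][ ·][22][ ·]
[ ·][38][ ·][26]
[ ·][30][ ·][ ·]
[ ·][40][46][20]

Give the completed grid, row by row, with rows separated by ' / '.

42 16 22 44 / 28 38 32 26 / 36 30 24 34 / 18 40 46 20

Using row 4: 40 + 46 + 20 + ? → (4,1) = 124 − 106 = 18.
Using column 2: 38 + 30 + 40 + ? → (1,2) = 124 − 108 = 16.
Using main diagonal: 42 + 38 + 20 + ? → (3,3) = 124 − 100 = 24.
From row 1, 124 − (42 + 16 + 22) gives (1,4) = 44.
From column 3, 124 − (22 + 24 + 46) gives (2,3) = 32.
Column 4 needs 124; the known cells sum to 90, so (3,4) = 34.
Row 2: 38 + 32 + 26 + ? = 124, so (2,1) = 28.
The remaining cell in row 3 is (3,1) = 124 − 88 = 36.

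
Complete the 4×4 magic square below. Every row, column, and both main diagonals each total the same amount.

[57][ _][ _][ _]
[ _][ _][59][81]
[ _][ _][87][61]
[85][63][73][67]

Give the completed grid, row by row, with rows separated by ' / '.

57 83 69 79 / 71 77 59 81 / 75 65 87 61 / 85 63 73 67

Row 4 is already complete: 85 + 63 + 73 + 67 = 288, so that is the magic constant.
Using column 3: 59 + 87 + 73 + ? → (1,3) = 288 − 219 = 69.
Column 4: 81 + 61 + 67 + ? = 288, so (1,4) = 79.
From main diagonal, 288 − (57 + 87 + 67) gives (2,2) = 77.
Using anti-diagonal: 79 + 59 + 85 + ? → (3,2) = 288 − 223 = 65.
Row 1 needs 288; the known cells sum to 205, so (1,2) = 83.
Row 2 needs 288; the known cells sum to 217, so (2,1) = 71.
From row 3, 288 − (65 + 87 + 61) gives (3,1) = 75.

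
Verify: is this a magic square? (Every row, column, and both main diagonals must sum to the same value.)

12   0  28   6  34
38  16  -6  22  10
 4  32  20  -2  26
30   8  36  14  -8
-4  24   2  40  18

Row 1: 12 + 0 + 28 + 6 + 34 = 80.
Row 2: 38 + 16 + (-6) + 22 + 10 = 80.
Row 3: 4 + 32 + 20 + (-2) + 26 = 80.
Row 4: 30 + 8 + 36 + 14 + (-8) = 80.
Row 5: -4 + 24 + 2 + 40 + 18 = 80.
Column 1: 12 + 38 + 4 + 30 + (-4) = 80.
Column 2: 0 + 16 + 32 + 8 + 24 = 80.
Column 3: 28 + (-6) + 20 + 36 + 2 = 80.
Column 4: 6 + 22 + (-2) + 14 + 40 = 80.
Column 5: 34 + 10 + 26 + (-8) + 18 = 80.
Main diagonal: 12 + 16 + 20 + 14 + 18 = 80.
Anti-diagonal: 34 + 22 + 20 + 8 + (-4) = 80.
All lines sum to 80.

Yes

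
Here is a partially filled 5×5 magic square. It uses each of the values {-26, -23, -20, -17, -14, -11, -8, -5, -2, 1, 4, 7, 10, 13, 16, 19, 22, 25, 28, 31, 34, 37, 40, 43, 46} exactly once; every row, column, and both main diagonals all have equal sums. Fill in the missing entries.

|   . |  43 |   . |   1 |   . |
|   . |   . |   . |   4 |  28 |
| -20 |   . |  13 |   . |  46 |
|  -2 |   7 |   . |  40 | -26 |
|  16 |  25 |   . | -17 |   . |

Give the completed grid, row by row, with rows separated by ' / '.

The 25 entries sum to 250, so each line sums to 250/5 = 50.
Row 4: -2 + 7 + 40 + (-26) + ? = 50, so (4,3) = 31.
From column 4, 50 − (1 + 4 + 40 + (-17)) gives (3,4) = 22.
From anti-diagonal, 50 − (4 + 13 + 7 + 16) gives (1,5) = 10.
Using row 3: -20 + 13 + 22 + 46 + ? → (3,2) = 50 − 61 = -11.
Column 2 needs 50; the known cells sum to 64, so (2,2) = -14.
Column 5 needs 50; the known cells sum to 58, so (5,5) = -8.
From main diagonal, 50 − (-14 + 13 + 40 + (-8)) gives (1,1) = 19.
Row 1: 19 + 43 + 1 + 10 + ? = 50, so (1,3) = -23.
From row 5, 50 − (16 + 25 + (-17) + (-8)) gives (5,3) = 34.
Column 1 needs 50; the known cells sum to 13, so (2,1) = 37.
The remaining cell in column 3 is (2,3) = 50 − 55 = -5.

19 43 -23 1 10 / 37 -14 -5 4 28 / -20 -11 13 22 46 / -2 7 31 40 -26 / 16 25 34 -17 -8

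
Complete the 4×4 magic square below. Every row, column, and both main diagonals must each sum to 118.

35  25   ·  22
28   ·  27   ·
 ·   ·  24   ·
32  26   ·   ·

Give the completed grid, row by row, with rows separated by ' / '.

Row 1 needs 118; the known cells sum to 82, so (1,3) = 36.
Column 1 must total 118; the given cells sum to 95, so (3,1) = 23.
Column 3: 36 + 27 + 24 + ? = 118, so (4,3) = 31.
Anti-diagonal must total 118; the given cells sum to 81, so (3,2) = 37.
From row 3, 118 − (23 + 37 + 24) gives (3,4) = 34.
Row 4 must total 118; the given cells sum to 89, so (4,4) = 29.
From column 2, 118 − (25 + 37 + 26) gives (2,2) = 30.
The remaining cell in column 4 is (2,4) = 118 − 85 = 33.

35 25 36 22 / 28 30 27 33 / 23 37 24 34 / 32 26 31 29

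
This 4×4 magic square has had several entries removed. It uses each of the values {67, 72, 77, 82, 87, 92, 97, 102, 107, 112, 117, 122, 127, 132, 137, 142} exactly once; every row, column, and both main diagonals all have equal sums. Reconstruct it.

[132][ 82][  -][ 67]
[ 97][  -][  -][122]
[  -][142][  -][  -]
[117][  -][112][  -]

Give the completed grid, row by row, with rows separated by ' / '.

The 16 entries sum to 1672, so each line sums to 1672/4 = 418.
Row 1: 132 + 82 + 67 + ? = 418, so (1,3) = 137.
From column 1, 418 − (132 + 97 + 117) gives (3,1) = 72.
Anti-diagonal must total 418; the given cells sum to 326, so (2,3) = 92.
Using row 2: 97 + 92 + 122 + ? → (2,2) = 418 − 311 = 107.
Column 2: 82 + 107 + 142 + ? = 418, so (4,2) = 87.
Column 3 must total 418; the given cells sum to 341, so (3,3) = 77.
The remaining cell in main diagonal is (4,4) = 418 − 316 = 102.
Row 3: 72 + 142 + 77 + ? = 418, so (3,4) = 127.

132 82 137 67 / 97 107 92 122 / 72 142 77 127 / 117 87 112 102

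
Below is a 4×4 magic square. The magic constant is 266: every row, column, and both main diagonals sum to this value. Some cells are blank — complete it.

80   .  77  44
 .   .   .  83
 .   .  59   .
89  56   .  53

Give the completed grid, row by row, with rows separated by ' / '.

80 65 77 44 / 47 74 62 83 / 50 71 59 86 / 89 56 68 53

Using row 1: 80 + 77 + 44 + ? → (1,2) = 266 − 201 = 65.
Row 4 must total 266; the given cells sum to 198, so (4,3) = 68.
Using column 3: 77 + 59 + 68 + ? → (2,3) = 266 − 204 = 62.
Column 4 must total 266; the given cells sum to 180, so (3,4) = 86.
The remaining cell in main diagonal is (2,2) = 266 − 192 = 74.
Anti-diagonal needs 266; the known cells sum to 195, so (3,2) = 71.
From row 2, 266 − (74 + 62 + 83) gives (2,1) = 47.
Using row 3: 71 + 59 + 86 + ? → (3,1) = 266 − 216 = 50.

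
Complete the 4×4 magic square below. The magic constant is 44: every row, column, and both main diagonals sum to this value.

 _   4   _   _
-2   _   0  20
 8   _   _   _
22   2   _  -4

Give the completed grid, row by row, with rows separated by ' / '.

Row 2 must total 44; the given cells sum to 18, so (2,2) = 26.
The remaining cell in row 4 is (4,3) = 44 − 20 = 24.
Column 1 must total 44; the given cells sum to 28, so (1,1) = 16.
The remaining cell in column 2 is (3,2) = 44 − 32 = 12.
From main diagonal, 44 − (16 + 26 + (-4)) gives (3,3) = 6.
The remaining cell in anti-diagonal is (1,4) = 44 − 34 = 10.
Using row 1: 16 + 4 + 10 + ? → (1,3) = 44 − 30 = 14.
The remaining cell in row 3 is (3,4) = 44 − 26 = 18.

16 4 14 10 / -2 26 0 20 / 8 12 6 18 / 22 2 24 -4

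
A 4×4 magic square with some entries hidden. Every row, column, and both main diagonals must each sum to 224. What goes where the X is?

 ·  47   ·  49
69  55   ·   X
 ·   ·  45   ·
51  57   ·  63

41

The remaining cell in row 4 is (4,3) = 224 − 171 = 53.
Column 2: 47 + 55 + 57 + ? = 224, so (3,2) = 65.
Main diagonal: 55 + 45 + 63 + ? = 224, so (1,1) = 61.
Anti-diagonal needs 224; the known cells sum to 165, so (2,3) = 59.
The remaining cell in row 1 is (1,3) = 224 − 157 = 67.
The remaining cell in row 2 is (2,4) = 224 − 183 = 41.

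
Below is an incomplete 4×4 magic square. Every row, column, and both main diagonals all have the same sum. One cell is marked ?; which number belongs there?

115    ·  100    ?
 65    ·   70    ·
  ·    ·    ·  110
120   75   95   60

Row 4 is complete and sums to 350; that is the magic constant.
Using column 1: 115 + 65 + 120 + ? → (3,1) = 350 − 300 = 50.
From column 3, 350 − (100 + 70 + 95) gives (3,3) = 85.
Main diagonal needs 350; the known cells sum to 260, so (2,2) = 90.
From row 2, 350 − (65 + 90 + 70) gives (2,4) = 125.
Using row 3: 50 + 85 + 110 + ? → (3,2) = 350 − 245 = 105.
From column 2, 350 − (90 + 105 + 75) gives (1,2) = 80.
The remaining cell in column 4 is (1,4) = 350 − 295 = 55.

55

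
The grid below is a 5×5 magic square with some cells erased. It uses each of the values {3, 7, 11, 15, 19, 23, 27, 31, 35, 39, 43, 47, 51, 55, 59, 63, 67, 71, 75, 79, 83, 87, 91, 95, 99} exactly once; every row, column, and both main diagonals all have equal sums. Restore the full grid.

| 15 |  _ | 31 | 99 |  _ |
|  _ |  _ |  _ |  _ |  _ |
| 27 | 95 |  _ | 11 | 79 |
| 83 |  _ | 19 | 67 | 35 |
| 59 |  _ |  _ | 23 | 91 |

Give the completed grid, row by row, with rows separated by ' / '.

15 63 31 99 47 / 71 39 87 55 3 / 27 95 43 11 79 / 83 51 19 67 35 / 59 7 75 23 91

The 25 entries sum to 1275, so each line sums to 1275/5 = 255.
Row 3 needs 255; the known cells sum to 212, so (3,3) = 43.
The remaining cell in row 4 is (4,2) = 255 − 204 = 51.
The remaining cell in column 1 is (2,1) = 255 − 184 = 71.
From column 4, 255 − (99 + 11 + 67 + 23) gives (2,4) = 55.
Main diagonal must total 255; the given cells sum to 216, so (2,2) = 39.
From anti-diagonal, 255 − (55 + 43 + 51 + 59) gives (1,5) = 47.
Using row 1: 15 + 31 + 99 + 47 + ? → (1,2) = 255 − 192 = 63.
From column 2, 255 − (63 + 39 + 95 + 51) gives (5,2) = 7.
Column 5: 47 + 79 + 35 + 91 + ? = 255, so (2,5) = 3.
Row 2: 71 + 39 + 55 + 3 + ? = 255, so (2,3) = 87.
The remaining cell in row 5 is (5,3) = 255 − 180 = 75.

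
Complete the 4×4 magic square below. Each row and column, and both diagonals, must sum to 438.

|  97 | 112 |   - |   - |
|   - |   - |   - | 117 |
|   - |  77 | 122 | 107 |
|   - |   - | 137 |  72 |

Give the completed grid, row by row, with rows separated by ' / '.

97 112 87 142 / 82 147 92 117 / 132 77 122 107 / 127 102 137 72

Row 3: 77 + 122 + 107 + ? = 438, so (3,1) = 132.
Column 4 must total 438; the given cells sum to 296, so (1,4) = 142.
Main diagonal must total 438; the given cells sum to 291, so (2,2) = 147.
Row 1 needs 438; the known cells sum to 351, so (1,3) = 87.
Column 2 must total 438; the given cells sum to 336, so (4,2) = 102.
Column 3: 87 + 122 + 137 + ? = 438, so (2,3) = 92.
From anti-diagonal, 438 − (142 + 92 + 77) gives (4,1) = 127.
Row 2 needs 438; the known cells sum to 356, so (2,1) = 82.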